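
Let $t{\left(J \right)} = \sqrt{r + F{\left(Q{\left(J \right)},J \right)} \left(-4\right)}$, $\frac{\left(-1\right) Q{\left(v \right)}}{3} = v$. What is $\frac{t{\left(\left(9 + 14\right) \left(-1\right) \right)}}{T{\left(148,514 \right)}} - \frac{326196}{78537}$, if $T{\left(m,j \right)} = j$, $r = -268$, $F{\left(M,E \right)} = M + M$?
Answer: $- \frac{108732}{26179} + \frac{i \sqrt{205}}{257} \approx -4.1534 + 0.055711 i$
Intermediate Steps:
$Q{\left(v \right)} = - 3 v$
$F{\left(M,E \right)} = 2 M$
$t{\left(J \right)} = \sqrt{-268 + 24 J}$ ($t{\left(J \right)} = \sqrt{-268 + 2 \left(- 3 J\right) \left(-4\right)} = \sqrt{-268 + - 6 J \left(-4\right)} = \sqrt{-268 + 24 J}$)
$\frac{t{\left(\left(9 + 14\right) \left(-1\right) \right)}}{T{\left(148,514 \right)}} - \frac{326196}{78537} = \frac{2 \sqrt{-67 + 6 \left(9 + 14\right) \left(-1\right)}}{514} - \frac{326196}{78537} = 2 \sqrt{-67 + 6 \cdot 23 \left(-1\right)} \frac{1}{514} - \frac{108732}{26179} = 2 \sqrt{-67 + 6 \left(-23\right)} \frac{1}{514} - \frac{108732}{26179} = 2 \sqrt{-67 - 138} \cdot \frac{1}{514} - \frac{108732}{26179} = 2 \sqrt{-205} \cdot \frac{1}{514} - \frac{108732}{26179} = 2 i \sqrt{205} \cdot \frac{1}{514} - \frac{108732}{26179} = \frac{i \sqrt{205}}{257} - \frac{108732}{26179} = - \frac{108732}{26179} + \frac{i \sqrt{205}}{257}$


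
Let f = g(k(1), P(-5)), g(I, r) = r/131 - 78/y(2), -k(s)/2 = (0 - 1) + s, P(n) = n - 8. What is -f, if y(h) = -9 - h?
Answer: -10075/1441 ≈ -6.9917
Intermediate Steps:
P(n) = -8 + n
k(s) = 2 - 2*s (k(s) = -2*((0 - 1) + s) = -2*(-1 + s) = 2 - 2*s)
g(I, r) = 78/11 + r/131 (g(I, r) = r/131 - 78/(-9 - 1*2) = r*(1/131) - 78/(-9 - 2) = r/131 - 78/(-11) = r/131 - 78*(-1/11) = r/131 + 78/11 = 78/11 + r/131)
f = 10075/1441 (f = 78/11 + (-8 - 5)/131 = 78/11 + (1/131)*(-13) = 78/11 - 13/131 = 10075/1441 ≈ 6.9917)
-f = -1*10075/1441 = -10075/1441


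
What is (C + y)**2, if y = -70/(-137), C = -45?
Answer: 37149025/18769 ≈ 1979.3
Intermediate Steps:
y = 70/137 (y = -70*(-1/137) = 70/137 ≈ 0.51095)
(C + y)**2 = (-45 + 70/137)**2 = (-6095/137)**2 = 37149025/18769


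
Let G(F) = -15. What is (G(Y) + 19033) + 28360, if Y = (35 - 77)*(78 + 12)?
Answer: 47378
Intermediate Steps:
Y = -3780 (Y = -42*90 = -3780)
(G(Y) + 19033) + 28360 = (-15 + 19033) + 28360 = 19018 + 28360 = 47378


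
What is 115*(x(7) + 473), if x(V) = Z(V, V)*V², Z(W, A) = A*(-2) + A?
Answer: 14950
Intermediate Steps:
Z(W, A) = -A (Z(W, A) = -2*A + A = -A)
x(V) = -V³ (x(V) = (-V)*V² = -V³)
115*(x(7) + 473) = 115*(-1*7³ + 473) = 115*(-1*343 + 473) = 115*(-343 + 473) = 115*130 = 14950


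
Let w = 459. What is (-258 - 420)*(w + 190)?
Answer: -440022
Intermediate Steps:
(-258 - 420)*(w + 190) = (-258 - 420)*(459 + 190) = -678*649 = -440022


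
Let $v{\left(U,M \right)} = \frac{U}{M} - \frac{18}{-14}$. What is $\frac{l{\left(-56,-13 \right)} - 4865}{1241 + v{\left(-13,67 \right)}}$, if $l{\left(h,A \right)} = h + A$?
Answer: $- \frac{2314046}{582541} \approx -3.9723$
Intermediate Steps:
$v{\left(U,M \right)} = \frac{9}{7} + \frac{U}{M}$ ($v{\left(U,M \right)} = \frac{U}{M} - - \frac{9}{7} = \frac{U}{M} + \frac{9}{7} = \frac{9}{7} + \frac{U}{M}$)
$l{\left(h,A \right)} = A + h$
$\frac{l{\left(-56,-13 \right)} - 4865}{1241 + v{\left(-13,67 \right)}} = \frac{\left(-13 - 56\right) - 4865}{1241 + \left(\frac{9}{7} - \frac{13}{67}\right)} = \frac{-69 - 4865}{1241 + \left(\frac{9}{7} - \frac{13}{67}\right)} = - \frac{4934}{1241 + \left(\frac{9}{7} - \frac{13}{67}\right)} = - \frac{4934}{1241 + \frac{512}{469}} = - \frac{4934}{\frac{582541}{469}} = \left(-4934\right) \frac{469}{582541} = - \frac{2314046}{582541}$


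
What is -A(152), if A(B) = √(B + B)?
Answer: -4*√19 ≈ -17.436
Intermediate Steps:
A(B) = √2*√B (A(B) = √(2*B) = √2*√B)
-A(152) = -√2*√152 = -√2*2*√38 = -4*√19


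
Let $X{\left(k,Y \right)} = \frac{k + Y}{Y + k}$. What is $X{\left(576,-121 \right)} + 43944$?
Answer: $43945$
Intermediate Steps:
$X{\left(k,Y \right)} = 1$ ($X{\left(k,Y \right)} = \frac{Y + k}{Y + k} = 1$)
$X{\left(576,-121 \right)} + 43944 = 1 + 43944 = 43945$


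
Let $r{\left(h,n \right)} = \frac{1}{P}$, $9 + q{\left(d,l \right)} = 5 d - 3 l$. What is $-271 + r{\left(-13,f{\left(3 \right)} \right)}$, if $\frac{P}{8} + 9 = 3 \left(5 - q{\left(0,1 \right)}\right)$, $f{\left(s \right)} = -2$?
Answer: $- \frac{91055}{336} \approx -271.0$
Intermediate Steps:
$q{\left(d,l \right)} = -9 - 3 l + 5 d$ ($q{\left(d,l \right)} = -9 + \left(5 d - 3 l\right) = -9 + \left(- 3 l + 5 d\right) = -9 - 3 l + 5 d$)
$P = 336$ ($P = -72 + 8 \cdot 3 \left(5 - \left(-9 - 3 + 5 \cdot 0\right)\right) = -72 + 8 \cdot 3 \left(5 - \left(-9 - 3 + 0\right)\right) = -72 + 8 \cdot 3 \left(5 - -12\right) = -72 + 8 \cdot 3 \left(5 + 12\right) = -72 + 8 \cdot 3 \cdot 17 = -72 + 8 \cdot 51 = -72 + 408 = 336$)
$r{\left(h,n \right)} = \frac{1}{336}$
$-271 + r{\left(-13,f{\left(3 \right)} \right)} = -271 + \frac{1}{336} = - \frac{91055}{336}$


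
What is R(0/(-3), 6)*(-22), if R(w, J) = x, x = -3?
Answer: 66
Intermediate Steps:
R(w, J) = -3
R(0/(-3), 6)*(-22) = -3*(-22) = 66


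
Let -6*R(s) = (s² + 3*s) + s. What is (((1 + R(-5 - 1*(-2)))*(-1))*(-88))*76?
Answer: 10032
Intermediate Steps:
R(s) = -2*s/3 - s²/6 (R(s) = -((s² + 3*s) + s)/6 = -(s² + 4*s)/6 = -2*s/3 - s²/6)
(((1 + R(-5 - 1*(-2)))*(-1))*(-88))*76 = (((1 - (-5 - 1*(-2))*(4 + (-5 - 1*(-2)))/6)*(-1))*(-88))*76 = (((1 - (-5 + 2)*(4 + (-5 + 2))/6)*(-1))*(-88))*76 = (((1 - ⅙*(-3)*(4 - 3))*(-1))*(-88))*76 = (((1 - ⅙*(-3)*1)*(-1))*(-88))*76 = (((1 + ½)*(-1))*(-88))*76 = (((3/2)*(-1))*(-88))*76 = -3/2*(-88)*76 = 132*76 = 10032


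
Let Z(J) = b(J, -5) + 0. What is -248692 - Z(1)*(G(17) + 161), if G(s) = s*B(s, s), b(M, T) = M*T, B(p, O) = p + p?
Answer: -244997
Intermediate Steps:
B(p, O) = 2*p
G(s) = 2*s² (G(s) = s*(2*s) = 2*s²)
Z(J) = -5*J (Z(J) = J*(-5) + 0 = -5*J + 0 = -5*J)
-248692 - Z(1)*(G(17) + 161) = -248692 - (-5*1)*(2*17² + 161) = -248692 - (-5)*(2*289 + 161) = -248692 - (-5)*(578 + 161) = -248692 - (-5)*739 = -248692 - 1*(-3695) = -248692 + 3695 = -244997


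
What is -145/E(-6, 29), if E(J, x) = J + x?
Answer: -145/23 ≈ -6.3043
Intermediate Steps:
-145/E(-6, 29) = -145/(-6 + 29) = -145/23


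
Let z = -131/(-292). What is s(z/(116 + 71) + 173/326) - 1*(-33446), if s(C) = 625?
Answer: 34071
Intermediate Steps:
z = 131/292 (z = -131*(-1/292) = 131/292 ≈ 0.44863)
s(z/(116 + 71) + 173/326) - 1*(-33446) = 625 - 1*(-33446) = 625 + 33446 = 34071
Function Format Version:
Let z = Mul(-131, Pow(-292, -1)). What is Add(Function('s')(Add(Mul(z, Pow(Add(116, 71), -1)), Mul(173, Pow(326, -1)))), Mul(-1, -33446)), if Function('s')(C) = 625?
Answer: 34071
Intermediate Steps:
z = Rational(131, 292) (z = Mul(-131, Rational(-1, 292)) = Rational(131, 292) ≈ 0.44863)
Add(Function('s')(Add(Mul(z, Pow(Add(116, 71), -1)), Mul(173, Pow(326, -1)))), Mul(-1, -33446)) = Add(625, Mul(-1, -33446)) = Add(625, 33446) = 34071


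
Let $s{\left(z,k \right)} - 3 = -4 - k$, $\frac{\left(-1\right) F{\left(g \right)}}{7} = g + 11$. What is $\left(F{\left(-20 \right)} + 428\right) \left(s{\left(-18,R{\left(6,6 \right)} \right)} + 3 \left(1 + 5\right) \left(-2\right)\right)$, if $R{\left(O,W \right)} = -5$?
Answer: $-15712$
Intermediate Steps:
$F{\left(g \right)} = -77 - 7 g$ ($F{\left(g \right)} = - 7 \left(g + 11\right) = - 7 \left(11 + g\right) = -77 - 7 g$)
$s{\left(z,k \right)} = -1 - k$ ($s{\left(z,k \right)} = 3 - \left(4 + k\right) = -1 - k$)
$\left(F{\left(-20 \right)} + 428\right) \left(s{\left(-18,R{\left(6,6 \right)} \right)} + 3 \left(1 + 5\right) \left(-2\right)\right) = \left(\left(-77 - -140\right) + 428\right) \left(\left(-1 - -5\right) + 3 \left(1 + 5\right) \left(-2\right)\right) = \left(\left(-77 + 140\right) + 428\right) \left(\left(-1 + 5\right) + 3 \cdot 6 \left(-2\right)\right) = \left(63 + 428\right) \left(4 + 18 \left(-2\right)\right) = 491 \left(4 - 36\right) = 491 \left(-32\right) = -15712$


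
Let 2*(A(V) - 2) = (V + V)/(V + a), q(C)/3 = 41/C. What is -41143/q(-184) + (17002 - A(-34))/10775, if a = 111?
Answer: 6281059619782/102050025 ≈ 61549.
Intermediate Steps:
q(C) = 123/C (q(C) = 3*(41/C) = 123/C)
A(V) = 2 + V/(111 + V) (A(V) = 2 + ((V + V)/(V + 111))/2 = 2 + ((2*V)/(111 + V))/2 = 2 + (2*V/(111 + V))/2 = 2 + V/(111 + V))
-41143/q(-184) + (17002 - A(-34))/10775 = -41143/(123/(-184)) + (17002 - 3*(74 - 34)/(111 - 34))/10775 = -41143/(123*(-1/184)) + (17002 - 3*40/77)*(1/10775) = -41143/(-123/184) + (17002 - 3*40/77)*(1/10775) = -41143*(-184/123) + (17002 - 1*120/77)*(1/10775) = 7570312/123 + (17002 - 120/77)*(1/10775) = 7570312/123 + (1309034/77)*(1/10775) = 7570312/123 + 1309034/829675 = 6281059619782/102050025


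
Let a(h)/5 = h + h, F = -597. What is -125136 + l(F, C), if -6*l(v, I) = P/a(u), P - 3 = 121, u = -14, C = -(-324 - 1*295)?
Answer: -26278529/210 ≈ -1.2514e+5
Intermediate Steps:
C = 619 (C = -(-324 - 295) = -1*(-619) = 619)
P = 124 (P = 3 + 121 = 124)
a(h) = 10*h (a(h) = 5*(h + h) = 5*(2*h) = 10*h)
l(v, I) = 31/210 (l(v, I) = -62/(3*(10*(-14))) = -62/(3*(-140)) = -62*(-1)/(3*140) = -⅙*(-31/35) = 31/210)
-125136 + l(F, C) = -125136 + 31/210 = -26278529/210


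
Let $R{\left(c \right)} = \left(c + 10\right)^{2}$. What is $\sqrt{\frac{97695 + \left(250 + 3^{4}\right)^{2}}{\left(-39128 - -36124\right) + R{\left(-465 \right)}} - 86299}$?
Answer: $\frac{i \sqrt{399124038590387}}{68007} \approx 293.77 i$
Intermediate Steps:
$R{\left(c \right)} = \left(10 + c\right)^{2}$
$\sqrt{\frac{97695 + \left(250 + 3^{4}\right)^{2}}{\left(-39128 - -36124\right) + R{\left(-465 \right)}} - 86299} = \sqrt{\frac{97695 + \left(250 + 3^{4}\right)^{2}}{\left(-39128 - -36124\right) + \left(10 - 465\right)^{2}} - 86299} = \sqrt{\frac{97695 + \left(250 + 81\right)^{2}}{\left(-39128 + 36124\right) + \left(-455\right)^{2}} - 86299} = \sqrt{\frac{97695 + 331^{2}}{-3004 + 207025} - 86299} = \sqrt{\frac{97695 + 109561}{204021} - 86299} = \sqrt{207256 \cdot \frac{1}{204021} - 86299} = \sqrt{\frac{207256}{204021} - 86299} = \sqrt{- \frac{17606601023}{204021}} = \frac{i \sqrt{399124038590387}}{68007}$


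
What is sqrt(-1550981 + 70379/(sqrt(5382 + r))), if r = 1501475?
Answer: sqrt(-3521685404872048469 + 106051088803*sqrt(1506857))/1506857 ≈ 1245.4*I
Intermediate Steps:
sqrt(-1550981 + 70379/(sqrt(5382 + r))) = sqrt(-1550981 + 70379/(sqrt(5382 + 1501475))) = sqrt(-1550981 + 70379/(sqrt(1506857))) = sqrt(-1550981 + 70379*(sqrt(1506857)/1506857)) = sqrt(-1550981 + 70379*sqrt(1506857)/1506857)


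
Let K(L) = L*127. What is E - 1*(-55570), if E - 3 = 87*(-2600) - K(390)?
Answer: -220157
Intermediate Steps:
K(L) = 127*L
E = -275727 (E = 3 + (87*(-2600) - 127*390) = 3 + (-226200 - 1*49530) = 3 + (-226200 - 49530) = 3 - 275730 = -275727)
E - 1*(-55570) = -275727 - 1*(-55570) = -275727 + 55570 = -220157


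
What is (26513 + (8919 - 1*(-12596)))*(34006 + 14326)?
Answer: 2321289296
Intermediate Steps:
(26513 + (8919 - 1*(-12596)))*(34006 + 14326) = (26513 + (8919 + 12596))*48332 = (26513 + 21515)*48332 = 48028*48332 = 2321289296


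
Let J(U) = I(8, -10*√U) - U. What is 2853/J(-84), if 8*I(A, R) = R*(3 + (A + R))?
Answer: 5706*I/(-1932*I + 55*√21) ≈ -2.904 + 0.37884*I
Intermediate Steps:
I(A, R) = R*(3 + A + R)/8 (I(A, R) = (R*(3 + (A + R)))/8 = (R*(3 + A + R))/8 = R*(3 + A + R)/8)
J(U) = -U - 5*√U*(11 - 10*√U)/4 (J(U) = (-10*√U)*(3 + 8 - 10*√U)/8 - U = (-10*√U)*(11 - 10*√U)/8 - U = -5*√U*(11 - 10*√U)/4 - U = -U - 5*√U*(11 - 10*√U)/4)
2853/J(-84) = 2853/(-55*I*√21/2 + (23/2)*(-84)) = 2853/(-55*I*√21/2 - 966) = 2853/(-966 - 55*I*√21/2)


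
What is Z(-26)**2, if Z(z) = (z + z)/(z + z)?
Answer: 1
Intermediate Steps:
Z(z) = 1 (Z(z) = (2*z)/((2*z)) = (2*z)*(1/(2*z)) = 1)
Z(-26)**2 = 1**2 = 1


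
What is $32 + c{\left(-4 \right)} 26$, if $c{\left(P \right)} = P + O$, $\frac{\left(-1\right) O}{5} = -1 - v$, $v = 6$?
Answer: $838$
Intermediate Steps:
$O = 35$ ($O = - 5 \left(-1 - 6\right) = \left(-5\right) \left(-7\right) = 35$)
$c{\left(P \right)} = 35 + P$ ($c{\left(P \right)} = P + 35 = 35 + P$)
$32 + c{\left(-4 \right)} 26 = 32 + \left(35 - 4\right) 26 = 32 + 31 \cdot 26 = 32 + 806 = 838$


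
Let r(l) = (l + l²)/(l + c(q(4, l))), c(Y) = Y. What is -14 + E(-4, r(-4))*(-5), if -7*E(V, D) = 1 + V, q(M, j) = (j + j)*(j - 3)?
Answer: -113/7 ≈ -16.143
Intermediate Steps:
q(M, j) = 2*j*(-3 + j) (q(M, j) = (2*j)*(-3 + j) = 2*j*(-3 + j))
r(l) = (l + l²)/(l + 2*l*(-3 + l))
E(V, D) = -⅐ - V/7 (E(V, D) = -(1 + V)/7 = -⅐ - V/7)
-14 + E(-4, r(-4))*(-5) = -14 + (-⅐ - ⅐*(-4))*(-5) = -14 + (-⅐ + 4/7)*(-5) = -14 + (3/7)*(-5) = -14 - 15/7 = -113/7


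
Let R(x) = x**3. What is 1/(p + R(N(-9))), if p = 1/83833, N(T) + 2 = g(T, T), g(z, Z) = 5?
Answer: 83833/2263492 ≈ 0.037037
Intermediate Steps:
N(T) = 3 (N(T) = -2 + 5 = 3)
p = 1/83833 ≈ 1.1928e-5
1/(p + R(N(-9))) = 1/(1/83833 + 3**3) = 1/(1/83833 + 27) = 1/(2263492/83833) = 83833/2263492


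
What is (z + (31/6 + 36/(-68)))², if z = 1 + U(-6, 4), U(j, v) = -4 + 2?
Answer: 137641/10404 ≈ 13.230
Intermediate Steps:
U(j, v) = -2
z = -1 (z = 1 - 2 = -1)
(z + (31/6 + 36/(-68)))² = (-1 + (31/6 + 36/(-68)))² = (-1 + (31*(⅙) + 36*(-1/68)))² = (-1 + (31/6 - 9/17))² = (-1 + 473/102)² = (371/102)² = 137641/10404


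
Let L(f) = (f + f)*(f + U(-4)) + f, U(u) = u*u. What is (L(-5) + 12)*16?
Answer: -1648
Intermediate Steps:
U(u) = u²
L(f) = f + 2*f*(16 + f) (L(f) = (f + f)*(f + (-4)²) + f = (2*f)*(f + 16) + f = (2*f)*(16 + f) + f = 2*f*(16 + f) + f = f + 2*f*(16 + f))
(L(-5) + 12)*16 = (-5*(33 + 2*(-5)) + 12)*16 = (-5*(33 - 10) + 12)*16 = (-5*23 + 12)*16 = (-115 + 12)*16 = -103*16 = -1648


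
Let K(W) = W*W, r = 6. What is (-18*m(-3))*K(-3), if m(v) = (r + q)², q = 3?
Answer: -13122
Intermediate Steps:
K(W) = W²
m(v) = 81 (m(v) = (6 + 3)² = 9² = 81)
(-18*m(-3))*K(-3) = -18*81*(-3)² = -1458*9 = -13122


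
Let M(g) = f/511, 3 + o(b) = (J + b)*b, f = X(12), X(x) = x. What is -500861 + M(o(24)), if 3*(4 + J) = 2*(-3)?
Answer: -255939959/511 ≈ -5.0086e+5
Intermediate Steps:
J = -6 (J = -4 + (2*(-3))/3 = -4 + (⅓)*(-6) = -4 - 2 = -6)
f = 12
o(b) = -3 + b*(-6 + b) (o(b) = -3 + (-6 + b)*b = -3 + b*(-6 + b))
M(g) = 12/511
-500861 + M(o(24)) = -500861 + 12/511 = -255939959/511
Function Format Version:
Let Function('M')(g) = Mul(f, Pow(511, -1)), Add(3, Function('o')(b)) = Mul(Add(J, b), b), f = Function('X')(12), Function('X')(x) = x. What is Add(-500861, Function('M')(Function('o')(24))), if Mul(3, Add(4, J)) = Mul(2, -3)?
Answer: Rational(-255939959, 511) ≈ -5.0086e+5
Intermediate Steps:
J = -6 (J = Add(-4, Mul(Rational(1, 3), Mul(2, -3))) = Add(-4, Mul(Rational(1, 3), -6)) = Add(-4, -2) = -6)
f = 12
Function('o')(b) = Add(-3, Mul(b, Add(-6, b))) (Function('o')(b) = Add(-3, Mul(Add(-6, b), b)) = Add(-3, Mul(b, Add(-6, b))))
Function('M')(g) = Rational(12, 511) (Function('M')(g) = Mul(12, Pow(511, -1)) = Mul(12, Rational(1, 511)) = Rational(12, 511))
Add(-500861, Function('M')(Function('o')(24))) = Add(-500861, Rational(12, 511)) = Rational(-255939959, 511)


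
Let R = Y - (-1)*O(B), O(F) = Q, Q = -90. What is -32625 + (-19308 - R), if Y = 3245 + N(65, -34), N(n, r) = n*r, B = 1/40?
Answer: -52878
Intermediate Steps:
B = 1/40 ≈ 0.025000
O(F) = -90
Y = 1035 (Y = 3245 + 65*(-34) = 3245 - 2210 = 1035)
R = 945 (R = 1035 - (-1)*(-90) = 1035 - 1*90 = 1035 - 90 = 945)
-32625 + (-19308 - R) = -32625 + (-19308 - 1*945) = -32625 + (-19308 - 945) = -32625 - 20253 = -52878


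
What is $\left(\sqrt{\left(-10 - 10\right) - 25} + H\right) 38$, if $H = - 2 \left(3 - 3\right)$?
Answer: $114 i \sqrt{5} \approx 254.91 i$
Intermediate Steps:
$H = 0$ ($H = \left(-2\right) 0 = 0$)
$\left(\sqrt{\left(-10 - 10\right) - 25} + H\right) 38 = \left(\sqrt{\left(-10 - 10\right) - 25} + 0\right) 38 = \left(\sqrt{-20 - 25} + 0\right) 38 = \left(\sqrt{-45} + 0\right) 38 = \left(3 i \sqrt{5} + 0\right) 38 = 3 i \sqrt{5} \cdot 38 = 114 i \sqrt{5}$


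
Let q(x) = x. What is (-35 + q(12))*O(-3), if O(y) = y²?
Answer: -207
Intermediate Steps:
(-35 + q(12))*O(-3) = (-35 + 12)*(-3)² = -23*9 = -207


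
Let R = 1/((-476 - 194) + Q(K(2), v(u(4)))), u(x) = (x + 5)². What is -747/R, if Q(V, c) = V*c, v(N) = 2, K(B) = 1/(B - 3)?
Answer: 501984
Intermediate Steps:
u(x) = (5 + x)²
K(B) = 1/(-3 + B)
R = -1/672 (R = 1/((-476 - 194) + 2/(-3 + 2)) = 1/(-670 + 2/(-1)) = 1/(-670 - 1*2) = 1/(-670 - 2) = 1/(-672) = -1/672 ≈ -0.0014881)
-747/R = -747/(-1/672) = -747*(-672) = 501984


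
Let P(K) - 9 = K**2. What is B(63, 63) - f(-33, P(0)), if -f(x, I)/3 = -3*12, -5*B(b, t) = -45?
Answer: -99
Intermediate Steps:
P(K) = 9 + K**2
B(b, t) = 9 (B(b, t) = -1/5*(-45) = 9)
f(x, I) = 108 (f(x, I) = -(-9)*12 = -3*(-36) = 108)
B(63, 63) - f(-33, P(0)) = 9 - 1*108 = 9 - 108 = -99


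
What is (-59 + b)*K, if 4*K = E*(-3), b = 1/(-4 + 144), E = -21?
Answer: -74331/80 ≈ -929.14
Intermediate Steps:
b = 1/140 ≈ 0.0071429
K = 63/4 (K = (-21*(-3))/4 = (¼)*63 = 63/4 ≈ 15.750)
(-59 + b)*K = (-59 + 1/140)*(63/4) = -8259/140*63/4 = -74331/80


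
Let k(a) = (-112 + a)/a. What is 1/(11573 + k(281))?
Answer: 281/3252182 ≈ 8.6404e-5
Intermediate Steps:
k(a) = (-112 + a)/a
1/(11573 + k(281)) = 1/(11573 + (-112 + 281)/281) = 1/(11573 + (1/281)*169) = 1/(11573 + 169/281) = 1/(3252182/281) = 281/3252182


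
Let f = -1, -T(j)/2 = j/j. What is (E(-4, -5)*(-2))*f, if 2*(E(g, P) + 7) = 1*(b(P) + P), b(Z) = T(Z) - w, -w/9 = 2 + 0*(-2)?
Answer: -3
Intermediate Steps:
T(j) = -2 (T(j) = -2*j/j = -2*1 = -2)
w = -18 (w = -9*(2 + 0*(-2)) = -9*(2 + 0) = -9*2 = -18)
b(Z) = 16 (b(Z) = -2 - 1*(-18) = -2 + 18 = 16)
E(g, P) = 1 + P/2 (E(g, P) = -7 + (1*(16 + P))/2 = -7 + (16 + P)/2 = -7 + (8 + P/2) = 1 + P/2)
(E(-4, -5)*(-2))*f = ((1 + (½)*(-5))*(-2))*(-1) = ((1 - 5/2)*(-2))*(-1) = -3/2*(-2)*(-1) = 3*(-1) = -3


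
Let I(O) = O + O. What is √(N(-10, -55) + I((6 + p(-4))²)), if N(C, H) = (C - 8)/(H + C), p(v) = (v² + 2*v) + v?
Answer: √846170/65 ≈ 14.152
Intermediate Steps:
p(v) = v² + 3*v
N(C, H) = (-8 + C)/(C + H)
I(O) = 2*O
√(N(-10, -55) + I((6 + p(-4))²)) = √((-8 - 10)/(-10 - 55) + 2*(6 - 4*(3 - 4))²) = √(-18/(-65) + 2*(6 - 4*(-1))²) = √(-1/65*(-18) + 2*(6 + 4)²) = √(18/65 + 2*10²) = √(18/65 + 2*100) = √(18/65 + 200) = √(13018/65) = √846170/65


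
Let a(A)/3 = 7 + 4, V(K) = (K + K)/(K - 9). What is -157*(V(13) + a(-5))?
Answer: -12403/2 ≈ -6201.5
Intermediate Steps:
V(K) = 2*K/(-9 + K) (V(K) = (2*K)/(-9 + K) = 2*K/(-9 + K))
a(A) = 33 (a(A) = 3*(7 + 4) = 3*11 = 33)
-157*(V(13) + a(-5)) = -157*(2*13/(-9 + 13) + 33) = -157*(2*13/4 + 33) = -157*(2*13*(¼) + 33) = -157*(13/2 + 33) = -157*79/2 = -12403/2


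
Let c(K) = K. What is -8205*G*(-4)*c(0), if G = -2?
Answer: 0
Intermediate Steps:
-8205*G*(-4)*c(0) = -8205*(-2*(-4))*0 = -65640*0 = -8205*0 = 0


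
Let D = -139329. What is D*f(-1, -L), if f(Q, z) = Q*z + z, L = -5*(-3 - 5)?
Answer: 0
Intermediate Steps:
L = 40 (L = -5*(-8) = 40)
f(Q, z) = z + Q*z
D*f(-1, -L) = -139329*(-1*40)*(1 - 1) = -(-5573160)*0 = -139329*0 = 0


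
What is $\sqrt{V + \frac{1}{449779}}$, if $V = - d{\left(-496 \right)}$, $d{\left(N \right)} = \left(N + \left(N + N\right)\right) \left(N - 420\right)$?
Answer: $\frac{i \sqrt{275738084279023949}}{449779} \approx 1167.5 i$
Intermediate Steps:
$d{\left(N \right)} = 3 N \left(-420 + N\right)$ ($d{\left(N \right)} = \left(N + 2 N\right) \left(-420 + N\right) = 3 N \left(-420 + N\right)$)
$V = -1363008$ ($V = - 3 \left(-496\right) \left(-420 - 496\right) = - 3 \left(-496\right) \left(-916\right) = \left(-1\right) 1363008 = -1363008$)
$\sqrt{V + \frac{1}{449779}} = \sqrt{-1363008 + \frac{1}{449779}} = \sqrt{- \frac{613052375231}{449779}} = \frac{i \sqrt{275738084279023949}}{449779}$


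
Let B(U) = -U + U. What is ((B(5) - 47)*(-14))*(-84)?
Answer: -55272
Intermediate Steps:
B(U) = 0
((B(5) - 47)*(-14))*(-84) = ((0 - 47)*(-14))*(-84) = -47*(-14)*(-84) = 658*(-84) = -55272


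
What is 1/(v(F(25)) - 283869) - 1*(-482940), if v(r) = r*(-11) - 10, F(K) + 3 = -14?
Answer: 137006214479/283692 ≈ 4.8294e+5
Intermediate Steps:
F(K) = -17 (F(K) = -3 - 14 = -17)
v(r) = -10 - 11*r (v(r) = -11*r - 10 = -10 - 11*r)
1/(v(F(25)) - 283869) - 1*(-482940) = 1/((-10 - 11*(-17)) - 283869) - 1*(-482940) = 1/((-10 + 187) - 283869) + 482940 = 1/(177 - 283869) + 482940 = 1/(-283692) + 482940 = -1/283692 + 482940 = 137006214479/283692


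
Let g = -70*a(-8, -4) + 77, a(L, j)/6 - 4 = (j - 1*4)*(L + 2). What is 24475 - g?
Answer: 46238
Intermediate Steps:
a(L, j) = 24 + 6*(-4 + j)*(2 + L) (a(L, j) = 24 + 6*((j - 1*4)*(L + 2)) = 24 + 6*((j - 4)*(2 + L)) = 24 + 6*((-4 + j)*(2 + L)) = 24 + 6*(-4 + j)*(2 + L))
g = -21763 (g = -70*(-24 - 24*(-8) + 12*(-4) + 6*(-8)*(-4)) + 77 = -70*(-24 + 192 - 48 + 192) + 77 = -70*312 + 77 = -21840 + 77 = -21763)
24475 - g = 24475 - 1*(-21763) = 24475 + 21763 = 46238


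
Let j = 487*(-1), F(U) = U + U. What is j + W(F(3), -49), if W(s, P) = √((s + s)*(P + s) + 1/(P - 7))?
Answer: -487 + I*√404558/28 ≈ -487.0 + 22.716*I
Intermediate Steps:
F(U) = 2*U
W(s, P) = √(1/(-7 + P) + 2*s*(P + s)) (W(s, P) = √((2*s)*(P + s) + 1/(-7 + P)) = √(2*s*(P + s) + 1/(-7 + P)) = √(1/(-7 + P) + 2*s*(P + s)))
j = -487
j + W(F(3), -49) = -487 + √((1 + 2*(2*3)*(-7 - 49)*(-49 + 2*3))/(-7 - 49)) = -487 + √((1 + 2*6*(-56)*(-49 + 6))/(-56)) = -487 + √(-(1 + 2*6*(-56)*(-43))/56) = -487 + √(-(1 + 28896)/56) = -487 + √(-1/56*28897) = -487 + √(-28897/56) = -487 + I*√404558/28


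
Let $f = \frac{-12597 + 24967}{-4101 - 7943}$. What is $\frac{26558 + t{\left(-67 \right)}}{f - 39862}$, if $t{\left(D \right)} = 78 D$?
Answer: $- \frac{128461304}{240055149} \approx -0.53513$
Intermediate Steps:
$f = - \frac{6185}{6022}$ ($f = \frac{12370}{-12044} = 12370 \left(- \frac{1}{12044}\right) = - \frac{6185}{6022} \approx -1.0271$)
$\frac{26558 + t{\left(-67 \right)}}{f - 39862} = \frac{26558 + 78 \left(-67\right)}{- \frac{6185}{6022} - 39862} = \frac{26558 - 5226}{- \frac{240055149}{6022}} = 21332 \left(- \frac{6022}{240055149}\right) = - \frac{128461304}{240055149}$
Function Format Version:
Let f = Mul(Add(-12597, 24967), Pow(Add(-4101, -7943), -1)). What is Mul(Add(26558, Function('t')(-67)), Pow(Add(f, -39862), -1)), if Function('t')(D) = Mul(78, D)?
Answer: Rational(-128461304, 240055149) ≈ -0.53513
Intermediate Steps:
f = Rational(-6185, 6022) (f = Mul(12370, Pow(-12044, -1)) = Mul(12370, Rational(-1, 12044)) = Rational(-6185, 6022) ≈ -1.0271)
Mul(Add(26558, Function('t')(-67)), Pow(Add(f, -39862), -1)) = Mul(Add(26558, Mul(78, -67)), Pow(Add(Rational(-6185, 6022), -39862), -1)) = Mul(Add(26558, -5226), Pow(Rational(-240055149, 6022), -1)) = Mul(21332, Rational(-6022, 240055149)) = Rational(-128461304, 240055149)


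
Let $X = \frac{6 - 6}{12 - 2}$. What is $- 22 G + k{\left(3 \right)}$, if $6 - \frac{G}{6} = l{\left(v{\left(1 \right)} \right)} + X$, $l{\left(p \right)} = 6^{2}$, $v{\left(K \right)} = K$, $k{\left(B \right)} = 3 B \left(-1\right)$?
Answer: $3951$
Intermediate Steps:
$k{\left(B \right)} = - 3 B$
$l{\left(p \right)} = 36$
$X = 0$ ($X = \frac{0}{10} = 0 \cdot \frac{1}{10} = 0$)
$G = -180$ ($G = 36 - 6 \left(36 + 0\right) = 36 - 216 = -180$)
$- 22 G + k{\left(3 \right)} = \left(-22\right) \left(-180\right) - 9 = 3960 - 9 = 3951$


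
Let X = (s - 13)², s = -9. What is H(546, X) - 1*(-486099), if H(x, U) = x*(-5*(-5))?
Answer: 499749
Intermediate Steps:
X = 484 (X = (-9 - 13)² = (-22)² = 484)
H(x, U) = 25*x (H(x, U) = x*25 = 25*x)
H(546, X) - 1*(-486099) = 25*546 - 1*(-486099) = 13650 + 486099 = 499749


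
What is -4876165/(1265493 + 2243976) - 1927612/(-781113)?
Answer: 985352895461/913763952999 ≈ 1.0783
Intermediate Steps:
-4876165/(1265493 + 2243976) - 1927612/(-781113) = -4876165/3509469 - 1927612*(-1/781113) = -4876165*1/3509469 + 1927612/781113 = -4876165/3509469 + 1927612/781113 = 985352895461/913763952999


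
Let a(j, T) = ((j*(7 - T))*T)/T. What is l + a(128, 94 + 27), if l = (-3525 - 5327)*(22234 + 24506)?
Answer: -413757072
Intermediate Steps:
a(j, T) = j*(7 - T) (a(j, T) = (T*j*(7 - T))/T = j*(7 - T))
l = -413742480 (l = -8852*46740 = -413742480)
l + a(128, 94 + 27) = -413742480 + 128*(7 - (94 + 27)) = -413742480 + 128*(7 - 1*121) = -413742480 + 128*(7 - 121) = -413742480 + 128*(-114) = -413742480 - 14592 = -413757072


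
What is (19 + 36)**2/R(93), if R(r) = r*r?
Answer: 3025/8649 ≈ 0.34975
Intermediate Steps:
R(r) = r**2
(19 + 36)**2/R(93) = (19 + 36)**2/(93**2) = 55**2/8649 = 3025*(1/8649) = 3025/8649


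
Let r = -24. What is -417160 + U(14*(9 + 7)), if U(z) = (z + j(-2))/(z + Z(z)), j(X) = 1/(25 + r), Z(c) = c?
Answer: -186887455/448 ≈ -4.1716e+5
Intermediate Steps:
j(X) = 1 (j(X) = 1/(25 - 24) = 1/1 = 1)
U(z) = (1 + z)/(2*z) (U(z) = (z + 1)/(z + z) = (1 + z)/((2*z)) = (1 + z)*(1/(2*z)) = (1 + z)/(2*z))
-417160 + U(14*(9 + 7)) = -417160 + (1 + 14*(9 + 7))/(2*((14*(9 + 7)))) = -417160 + (1 + 14*16)/(2*((14*16))) = -417160 + (1/2)*(1 + 224)/224 = -417160 + (1/2)*(1/224)*225 = -417160 + 225/448 = -186887455/448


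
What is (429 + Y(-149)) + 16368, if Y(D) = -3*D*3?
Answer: 18138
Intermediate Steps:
Y(D) = -9*D
(429 + Y(-149)) + 16368 = (429 - 9*(-149)) + 16368 = (429 + 1341) + 16368 = 1770 + 16368 = 18138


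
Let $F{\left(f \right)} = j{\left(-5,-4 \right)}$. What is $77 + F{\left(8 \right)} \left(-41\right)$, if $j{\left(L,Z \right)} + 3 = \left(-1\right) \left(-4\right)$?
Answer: $36$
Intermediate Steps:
$j{\left(L,Z \right)} = 1$ ($j{\left(L,Z \right)} = -3 - -4 = -3 + 4 = 1$)
$F{\left(f \right)} = 1$
$77 + F{\left(8 \right)} \left(-41\right) = 77 + 1 \left(-41\right) = 77 - 41 = 36$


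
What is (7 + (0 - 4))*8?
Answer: 24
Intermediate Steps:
(7 + (0 - 4))*8 = (7 - 4)*8 = 3*8 = 24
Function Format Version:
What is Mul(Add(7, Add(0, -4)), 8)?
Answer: 24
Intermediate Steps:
Mul(Add(7, Add(0, -4)), 8) = Mul(Add(7, -4), 8) = Mul(3, 8) = 24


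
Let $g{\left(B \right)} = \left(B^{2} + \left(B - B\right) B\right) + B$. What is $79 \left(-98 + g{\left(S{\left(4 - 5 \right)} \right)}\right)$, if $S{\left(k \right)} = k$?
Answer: $-7742$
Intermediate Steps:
$g{\left(B \right)} = B + B^{2}$ ($g{\left(B \right)} = \left(B^{2} + 0 B\right) + B = \left(B^{2} + 0\right) + B = B^{2} + B = B + B^{2}$)
$79 \left(-98 + g{\left(S{\left(4 - 5 \right)} \right)}\right) = 79 \left(-98 + \left(4 - 5\right) \left(1 + \left(4 - 5\right)\right)\right) = 79 \left(-98 - \left(1 - 1\right)\right) = 79 \left(-98 - 0\right) = 79 \left(-98 + 0\right) = 79 \left(-98\right) = -7742$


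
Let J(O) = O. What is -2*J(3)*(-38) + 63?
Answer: 291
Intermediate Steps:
-2*J(3)*(-38) + 63 = -2*3*(-38) + 63 = -6*(-38) + 63 = 228 + 63 = 291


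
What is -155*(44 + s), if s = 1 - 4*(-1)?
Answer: -7595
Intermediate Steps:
s = 5 (s = 1 + 4 = 5)
-155*(44 + s) = -155*(44 + 5) = -155*49 = -7595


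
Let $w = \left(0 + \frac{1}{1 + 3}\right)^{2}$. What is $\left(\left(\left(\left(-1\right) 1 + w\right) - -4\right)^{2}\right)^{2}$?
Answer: $\frac{5764801}{65536} \approx 87.964$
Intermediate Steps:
$w = \frac{1}{16}$ ($w = \left(0 + \frac{1}{4}\right)^{2} = \left(\frac{1}{4}\right)^{2} = \frac{1}{16} \approx 0.0625$)
$\left(\left(\left(\left(-1\right) 1 + w\right) - -4\right)^{2}\right)^{2} = \left(\left(\left(\left(-1\right) 1 + \frac{1}{16}\right) - -4\right)^{2}\right)^{2} = \left(\left(\left(-1 + \frac{1}{16}\right) + \left(-3 + 7\right)\right)^{2}\right)^{2} = \left(\left(- \frac{15}{16} + 4\right)^{2}\right)^{2} = \left(\left(\frac{49}{16}\right)^{2}\right)^{2} = \left(\frac{2401}{256}\right)^{2} = \frac{5764801}{65536}$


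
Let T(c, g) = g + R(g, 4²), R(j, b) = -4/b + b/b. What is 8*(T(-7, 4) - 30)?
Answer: -202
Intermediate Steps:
R(j, b) = 1 - 4/b (R(j, b) = -4/b + 1 = 1 - 4/b)
T(c, g) = ¾ + g (T(c, g) = g + (-4 + 4²)/(4²) = g + (-4 + 16)/16 = g + (1/16)*12 = g + ¾ = ¾ + g)
8*(T(-7, 4) - 30) = 8*((¾ + 4) - 30) = 8*(19/4 - 30) = 8*(-101/4) = -202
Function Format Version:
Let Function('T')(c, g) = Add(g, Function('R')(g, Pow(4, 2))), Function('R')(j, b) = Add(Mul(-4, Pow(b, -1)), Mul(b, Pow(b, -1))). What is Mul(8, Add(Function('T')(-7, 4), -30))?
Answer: -202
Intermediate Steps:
Function('R')(j, b) = Add(1, Mul(-4, Pow(b, -1))) (Function('R')(j, b) = Add(Mul(-4, Pow(b, -1)), 1) = Add(1, Mul(-4, Pow(b, -1))))
Function('T')(c, g) = Add(Rational(3, 4), g) (Function('T')(c, g) = Add(g, Mul(Pow(Pow(4, 2), -1), Add(-4, Pow(4, 2)))) = Add(g, Mul(Pow(16, -1), Add(-4, 16))) = Add(g, Mul(Rational(1, 16), 12)) = Add(g, Rational(3, 4)) = Add(Rational(3, 4), g))
Mul(8, Add(Function('T')(-7, 4), -30)) = Mul(8, Add(Add(Rational(3, 4), 4), -30)) = Mul(8, Add(Rational(19, 4), -30)) = Mul(8, Rational(-101, 4)) = -202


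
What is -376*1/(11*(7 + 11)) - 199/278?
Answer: -71965/27522 ≈ -2.6148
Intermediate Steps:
-376*1/(11*(7 + 11)) - 199/278 = -376/(18*11) - 199*1/278 = -376/198 - 199/278 = -376*1/198 - 199/278 = -188/99 - 199/278 = -71965/27522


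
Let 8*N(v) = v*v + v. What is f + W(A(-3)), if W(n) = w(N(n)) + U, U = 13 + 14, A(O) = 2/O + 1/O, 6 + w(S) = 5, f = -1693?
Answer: -1667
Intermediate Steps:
N(v) = v/8 + v**2/8 (N(v) = (v*v + v)/8 = (v**2 + v)/8 = (v + v**2)/8 = v/8 + v**2/8)
w(S) = -1 (w(S) = -6 + 5 = -1)
A(O) = 3/O (A(O) = 2/O + 1/O = 3/O)
U = 27
W(n) = 26 (W(n) = -1 + 27 = 26)
f + W(A(-3)) = -1693 + 26 = -1667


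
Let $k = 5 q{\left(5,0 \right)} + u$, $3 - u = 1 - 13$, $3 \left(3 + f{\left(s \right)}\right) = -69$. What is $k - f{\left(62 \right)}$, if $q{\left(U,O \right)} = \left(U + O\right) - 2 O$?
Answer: $66$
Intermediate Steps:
$f{\left(s \right)} = -26$ ($f{\left(s \right)} = -3 + \frac{1}{3} \left(-69\right) = -3 - 23 = -26$)
$q{\left(U,O \right)} = U - O$ ($q{\left(U,O \right)} = \left(O + U\right) - 2 O = U - O$)
$u = 15$ ($u = 3 - \left(1 - 13\right) = 3 - -12 = 3 + 12 = 15$)
$k = 40$ ($k = 5 \left(5 - 0\right) + 15 = 5 \left(5 + 0\right) + 15 = 5 \cdot 5 + 15 = 25 + 15 = 40$)
$k - f{\left(62 \right)} = 40 - -26 = 40 + 26 = 66$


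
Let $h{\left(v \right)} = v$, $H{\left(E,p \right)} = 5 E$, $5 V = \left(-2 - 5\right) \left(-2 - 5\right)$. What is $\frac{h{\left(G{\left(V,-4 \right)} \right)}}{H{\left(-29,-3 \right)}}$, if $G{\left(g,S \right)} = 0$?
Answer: $0$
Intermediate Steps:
$V = \frac{49}{5}$ ($V = \frac{\left(-2 - 5\right) \left(-2 - 5\right)}{5} = \frac{\left(-7\right) \left(-7\right)}{5} = \frac{1}{5} \cdot 49 = \frac{49}{5} \approx 9.8$)
$\frac{h{\left(G{\left(V,-4 \right)} \right)}}{H{\left(-29,-3 \right)}} = \frac{0}{5 \left(-29\right)} = \frac{0}{-145} = 0 \left(- \frac{1}{145}\right) = 0$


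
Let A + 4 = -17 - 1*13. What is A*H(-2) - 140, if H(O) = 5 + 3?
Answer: -412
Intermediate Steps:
H(O) = 8
A = -34 (A = -4 + (-17 - 1*13) = -4 + (-17 - 13) = -4 - 30 = -34)
A*H(-2) - 140 = -34*8 - 140 = -272 - 140 = -412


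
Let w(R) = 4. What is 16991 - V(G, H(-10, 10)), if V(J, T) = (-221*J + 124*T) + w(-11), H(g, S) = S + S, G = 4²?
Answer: 18043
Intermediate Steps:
G = 16
H(g, S) = 2*S
V(J, T) = 4 - 221*J + 124*T (V(J, T) = (-221*J + 124*T) + 4 = 4 - 221*J + 124*T)
16991 - V(G, H(-10, 10)) = 16991 - (4 - 221*16 + 124*(2*10)) = 16991 - (4 - 3536 + 124*20) = 16991 - (4 - 3536 + 2480) = 16991 - 1*(-1052) = 16991 + 1052 = 18043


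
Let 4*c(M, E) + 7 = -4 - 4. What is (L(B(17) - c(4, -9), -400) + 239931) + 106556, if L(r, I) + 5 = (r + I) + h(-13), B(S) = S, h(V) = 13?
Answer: 1384463/4 ≈ 3.4612e+5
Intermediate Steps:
c(M, E) = -15/4 (c(M, E) = -7/4 + (-4 - 4)/4 = -7/4 + (1/4)*(-8) = -7/4 - 2 = -15/4)
L(r, I) = 8 + I + r (L(r, I) = -5 + ((r + I) + 13) = -5 + ((I + r) + 13) = -5 + (13 + I + r) = 8 + I + r)
(L(B(17) - c(4, -9), -400) + 239931) + 106556 = ((8 - 400 + (17 - 1*(-15/4))) + 239931) + 106556 = ((8 - 400 + (17 + 15/4)) + 239931) + 106556 = ((8 - 400 + 83/4) + 239931) + 106556 = (-1485/4 + 239931) + 106556 = 958239/4 + 106556 = 1384463/4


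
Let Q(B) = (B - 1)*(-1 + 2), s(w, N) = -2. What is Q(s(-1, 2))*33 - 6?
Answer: -105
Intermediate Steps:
Q(B) = -1 + B (Q(B) = (-1 + B)*1 = -1 + B)
Q(s(-1, 2))*33 - 6 = (-1 - 2)*33 - 6 = -3*33 - 6 = -99 - 6 = -105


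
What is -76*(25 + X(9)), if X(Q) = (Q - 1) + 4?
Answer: -2812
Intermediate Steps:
X(Q) = 3 + Q (X(Q) = (-1 + Q) + 4 = 3 + Q)
-76*(25 + X(9)) = -76*(25 + (3 + 9)) = -76*(25 + 12) = -76*37 = -2812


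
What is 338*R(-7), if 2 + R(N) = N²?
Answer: 15886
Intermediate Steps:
R(N) = -2 + N²
338*R(-7) = 338*(-2 + (-7)²) = 338*(-2 + 49) = 338*47 = 15886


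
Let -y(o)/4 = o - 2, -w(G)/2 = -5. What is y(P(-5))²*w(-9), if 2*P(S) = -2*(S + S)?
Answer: 10240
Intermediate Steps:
P(S) = -2*S (P(S) = (-2*(S + S))/2 = (-4*S)/2 = -2*S)
w(G) = 10 (w(G) = -2*(-5) = 10)
y(o) = 8 - 4*o (y(o) = -4*(o - 2) = -4*(-2 + o) = 8 - 4*o)
y(P(-5))²*w(-9) = (8 - (-8)*(-5))²*10 = (8 - 4*10)²*10 = (8 - 40)²*10 = (-32)²*10 = 1024*10 = 10240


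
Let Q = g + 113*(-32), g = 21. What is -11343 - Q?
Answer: -7748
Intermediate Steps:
Q = -3595 (Q = 21 + 113*(-32) = 21 - 3616 = -3595)
-11343 - Q = -11343 - 1*(-3595) = -11343 + 3595 = -7748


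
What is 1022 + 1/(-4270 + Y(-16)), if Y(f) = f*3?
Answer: 4412995/4318 ≈ 1022.0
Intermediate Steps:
Y(f) = 3*f
1022 + 1/(-4270 + Y(-16)) = 1022 + 1/(-4270 + 3*(-16)) = 1022 + 1/(-4270 - 48) = 1022 + 1/(-4318) = 1022 - 1/4318 = 4412995/4318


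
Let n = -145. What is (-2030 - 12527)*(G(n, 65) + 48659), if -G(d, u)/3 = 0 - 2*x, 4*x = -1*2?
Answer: -708285392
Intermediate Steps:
x = -1/2 (x = (-1*2)/4 = (1/4)*(-2) = -1/2 ≈ -0.50000)
G(d, u) = -3 (G(d, u) = -3*(0 - 2*(-1/2)) = -3*(0 + 1) = -3*1 = -3)
(-2030 - 12527)*(G(n, 65) + 48659) = (-2030 - 12527)*(-3 + 48659) = -14557*48656 = -708285392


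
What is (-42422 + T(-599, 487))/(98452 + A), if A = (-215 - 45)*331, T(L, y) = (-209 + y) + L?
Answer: -42743/12392 ≈ -3.4492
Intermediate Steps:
T(L, y) = -209 + L + y
A = -86060 (A = -260*331 = -86060)
(-42422 + T(-599, 487))/(98452 + A) = (-42422 + (-209 - 599 + 487))/(98452 - 86060) = (-42422 - 321)/12392 = -42743*1/12392 = -42743/12392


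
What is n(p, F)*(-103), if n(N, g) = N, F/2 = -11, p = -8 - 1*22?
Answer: 3090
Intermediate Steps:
p = -30 (p = -8 - 22 = -30)
F = -22 (F = 2*(-11) = -22)
n(p, F)*(-103) = -30*(-103) = 3090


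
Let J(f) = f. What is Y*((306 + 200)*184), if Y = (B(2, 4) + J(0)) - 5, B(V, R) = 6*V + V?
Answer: 837936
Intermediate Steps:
B(V, R) = 7*V
Y = 9 (Y = (7*2 + 0) - 5 = (14 + 0) - 5 = 14 - 5 = 9)
Y*((306 + 200)*184) = 9*((306 + 200)*184) = 9*(506*184) = 9*93104 = 837936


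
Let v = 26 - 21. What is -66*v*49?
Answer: -16170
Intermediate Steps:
v = 5
-66*v*49 = -66*5*49 = -330*49 = -16170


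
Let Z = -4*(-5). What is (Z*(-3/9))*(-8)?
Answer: 160/3 ≈ 53.333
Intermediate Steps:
Z = 20
(Z*(-3/9))*(-8) = (20*(-3/9))*(-8) = (20*(-3*⅑))*(-8) = (20*(-⅓))*(-8) = -20/3*(-8) = 160/3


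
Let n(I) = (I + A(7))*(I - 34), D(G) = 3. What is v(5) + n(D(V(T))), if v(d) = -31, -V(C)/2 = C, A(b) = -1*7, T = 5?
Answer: 93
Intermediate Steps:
A(b) = -7
V(C) = -2*C
n(I) = (-34 + I)*(-7 + I) (n(I) = (I - 7)*(I - 34) = (-7 + I)*(-34 + I) = (-34 + I)*(-7 + I))
v(5) + n(D(V(T))) = -31 + (238 + 3² - 41*3) = -31 + (238 + 9 - 123) = -31 + 124 = 93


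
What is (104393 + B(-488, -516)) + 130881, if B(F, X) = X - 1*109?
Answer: 234649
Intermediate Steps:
B(F, X) = -109 + X (B(F, X) = X - 109 = -109 + X)
(104393 + B(-488, -516)) + 130881 = (104393 + (-109 - 516)) + 130881 = (104393 - 625) + 130881 = 103768 + 130881 = 234649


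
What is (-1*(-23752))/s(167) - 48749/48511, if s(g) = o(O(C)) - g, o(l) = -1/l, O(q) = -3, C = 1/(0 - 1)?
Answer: -870268579/6063875 ≈ -143.52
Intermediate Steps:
C = -1 (C = 1/(-1) = -1)
s(g) = 1/3 - g (s(g) = -1/(-3) - g = -1*(-1/3) - g = 1/3 - g)
(-1*(-23752))/s(167) - 48749/48511 = (-1*(-23752))/(1/3 - 1*167) - 48749/48511 = 23752/(1/3 - 167) - 48749*1/48511 = 23752/(-500/3) - 48749/48511 = 23752*(-3/500) - 48749/48511 = -17814/125 - 48749/48511 = -870268579/6063875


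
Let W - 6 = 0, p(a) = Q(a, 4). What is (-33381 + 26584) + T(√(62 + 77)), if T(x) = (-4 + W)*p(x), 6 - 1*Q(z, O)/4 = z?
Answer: -6749 - 8*√139 ≈ -6843.3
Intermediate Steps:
Q(z, O) = 24 - 4*z
p(a) = 24 - 4*a
W = 6 (W = 6 + 0 = 6)
T(x) = 48 - 8*x (T(x) = (-4 + 6)*(24 - 4*x) = 2*(24 - 4*x) = 48 - 8*x)
(-33381 + 26584) + T(√(62 + 77)) = (-33381 + 26584) + (48 - 8*√(62 + 77)) = -6797 + (48 - 8*√139) = -6749 - 8*√139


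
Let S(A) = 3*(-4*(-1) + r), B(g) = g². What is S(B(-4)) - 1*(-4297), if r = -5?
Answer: 4294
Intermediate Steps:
S(A) = -3 (S(A) = 3*(-4*(-1) - 5) = 3*(4 - 5) = 3*(-1) = -3)
S(B(-4)) - 1*(-4297) = -3 - 1*(-4297) = -3 + 4297 = 4294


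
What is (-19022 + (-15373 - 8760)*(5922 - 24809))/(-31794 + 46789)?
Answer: 455780949/14995 ≈ 30396.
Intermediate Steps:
(-19022 + (-15373 - 8760)*(5922 - 24809))/(-31794 + 46789) = (-19022 - 24133*(-18887))/14995 = (-19022 + 455799971)*(1/14995) = 455780949*(1/14995) = 455780949/14995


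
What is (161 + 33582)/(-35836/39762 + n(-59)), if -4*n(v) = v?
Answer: 2683378332/1101307 ≈ 2436.5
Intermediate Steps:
n(v) = -v/4
(161 + 33582)/(-35836/39762 + n(-59)) = (161 + 33582)/(-35836/39762 - 1/4*(-59)) = 33743/(-35836*1/39762 + 59/4) = 33743/(-17918/19881 + 59/4) = 33743/(1101307/79524) = 33743*(79524/1101307) = 2683378332/1101307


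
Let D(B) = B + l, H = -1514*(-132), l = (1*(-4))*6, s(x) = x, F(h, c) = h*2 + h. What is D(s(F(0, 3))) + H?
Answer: 199824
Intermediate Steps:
F(h, c) = 3*h (F(h, c) = 2*h + h = 3*h)
l = -24 (l = -4*6 = -24)
H = 199848
D(B) = -24 + B (D(B) = B - 24 = -24 + B)
D(s(F(0, 3))) + H = (-24 + 3*0) + 199848 = (-24 + 0) + 199848 = -24 + 199848 = 199824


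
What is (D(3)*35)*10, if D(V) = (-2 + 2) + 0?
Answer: 0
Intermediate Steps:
D(V) = 0 (D(V) = 0 + 0 = 0)
(D(3)*35)*10 = (0*35)*10 = 0*10 = 0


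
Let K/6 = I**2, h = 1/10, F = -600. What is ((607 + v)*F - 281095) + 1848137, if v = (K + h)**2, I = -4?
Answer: -4338284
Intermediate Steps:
h = 1/10 ≈ 0.10000
K = 96 (K = 6*(-4)**2 = 6*16 = 96)
v = 923521/100 (v = (96 + 1/10)**2 = (961/10)**2 = 923521/100 ≈ 9235.2)
((607 + v)*F - 281095) + 1848137 = ((607 + 923521/100)*(-600) - 281095) + 1848137 = ((984221/100)*(-600) - 281095) + 1848137 = (-5905326 - 281095) + 1848137 = -6186421 + 1848137 = -4338284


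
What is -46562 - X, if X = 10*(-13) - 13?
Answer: -46419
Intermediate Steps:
X = -143 (X = -130 - 13 = -143)
-46562 - X = -46562 - 1*(-143) = -46562 + 143 = -46419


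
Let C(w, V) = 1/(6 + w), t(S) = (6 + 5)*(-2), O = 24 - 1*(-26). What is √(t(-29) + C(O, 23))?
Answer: I*√17234/28 ≈ 4.6885*I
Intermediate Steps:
O = 50 (O = 24 + 26 = 50)
t(S) = -22 (t(S) = 11*(-2) = -22)
√(t(-29) + C(O, 23)) = √(-22 + 1/(6 + 50)) = √(-22 + 1/56) = √(-1231/56) = I*√17234/28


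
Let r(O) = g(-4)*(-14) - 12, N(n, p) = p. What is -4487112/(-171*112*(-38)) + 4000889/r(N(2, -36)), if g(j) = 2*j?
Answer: 722049177/18050 ≈ 40003.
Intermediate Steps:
r(O) = 100 (r(O) = (2*(-4))*(-14) - 12 = -8*(-14) - 12 = 112 - 12 = 100)
-4487112/(-171*112*(-38)) + 4000889/r(N(2, -36)) = -4487112/(-171*112*(-38)) + 4000889/100 = -4487112/((-19152*(-38))) + 4000889*(1/100) = -4487112/727776 + 4000889/100 = -4487112*1/727776 + 4000889/100 = -8903/1444 + 4000889/100 = 722049177/18050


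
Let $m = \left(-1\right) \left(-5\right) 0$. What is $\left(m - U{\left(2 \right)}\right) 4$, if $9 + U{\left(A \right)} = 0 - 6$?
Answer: $60$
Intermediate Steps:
$m = 0$ ($m = 5 \cdot 0 = 0$)
$U{\left(A \right)} = -15$ ($U{\left(A \right)} = -9 + \left(0 - 6\right) = -9 - 6 = -15$)
$\left(m - U{\left(2 \right)}\right) 4 = \left(0 - -15\right) 4 = \left(0 + 15\right) 4 = 15 \cdot 4 = 60$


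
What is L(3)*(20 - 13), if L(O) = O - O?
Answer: 0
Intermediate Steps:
L(O) = 0
L(3)*(20 - 13) = 0*(20 - 13) = 0*7 = 0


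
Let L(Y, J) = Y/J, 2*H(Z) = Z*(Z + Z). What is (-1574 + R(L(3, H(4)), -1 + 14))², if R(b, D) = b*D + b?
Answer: 158030041/64 ≈ 2.4692e+6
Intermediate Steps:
H(Z) = Z² (H(Z) = (Z*(Z + Z))/2 = (Z*(2*Z))/2 = (2*Z²)/2 = Z²)
R(b, D) = b + D*b (R(b, D) = D*b + b = b + D*b)
(-1574 + R(L(3, H(4)), -1 + 14))² = (-1574 + (3/(4²))*(1 + (-1 + 14)))² = (-1574 + (3/16)*(1 + 13))² = (-1574 + (3*(1/16))*14)² = (-1574 + (3/16)*14)² = (-1574 + 21/8)² = (-12571/8)² = 158030041/64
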